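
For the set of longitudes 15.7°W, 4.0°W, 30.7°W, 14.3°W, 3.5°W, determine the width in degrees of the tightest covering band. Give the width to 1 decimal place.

27.2°

Sort the longitudes: -30.7°, -15.7°, -14.3°, -4.0°, -3.5°.
Eastward gaps between consecutive values (wrapping around): 15.0°, 1.4°, 10.3°, 0.5°, 332.8°.
Largest gap = 332.8° ⇒ minimal covering band is its complement: 360° − 332.8° = 27.2°.
Band runs from -30.7° eastward to -3.5°.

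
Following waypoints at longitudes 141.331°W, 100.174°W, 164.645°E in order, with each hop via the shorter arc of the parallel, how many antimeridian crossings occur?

1

Leg 1: -141.331° → -100.174°, shortest Δλ = 41.157° (east) — does not cross 180°.
Leg 2: -100.174° → +164.645°, shortest Δλ = -95.181° (west) — crosses 180°.
Total crossings: 1.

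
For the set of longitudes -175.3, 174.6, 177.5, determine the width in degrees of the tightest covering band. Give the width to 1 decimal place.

10.1°

Sort the longitudes: -175.3°, +174.6°, +177.5°.
Eastward gaps between consecutive values (wrapping around): 349.9°, 2.9°, 7.2°.
Largest gap = 349.9° ⇒ minimal covering band is its complement: 360° − 349.9° = 10.1°.
Band runs from +174.6° eastward to -175.3°, crossing the antimeridian.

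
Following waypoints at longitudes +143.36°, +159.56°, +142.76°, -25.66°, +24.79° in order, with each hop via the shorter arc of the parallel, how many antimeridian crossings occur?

Leg 1: +143.36° → +159.56°, shortest Δλ = 16.2° (east) — does not cross 180°.
Leg 2: +159.56° → +142.76°, shortest Δλ = -16.8° (west) — does not cross 180°.
Leg 3: +142.76° → -25.66°, shortest Δλ = -168.42° (west) — does not cross 180°.
Leg 4: -25.66° → +24.79°, shortest Δλ = 50.45° (east) — does not cross 180°.
Total crossings: 0.

0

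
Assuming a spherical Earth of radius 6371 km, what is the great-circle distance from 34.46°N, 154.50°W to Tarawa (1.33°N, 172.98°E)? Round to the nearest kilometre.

4994 km

Δλ = 172.98 − -154.50 = 327.48°; wrapped into (−180°, 180°]: -32.52°.
Δφ = 1.33 − 34.46 = -33.13°.
a = sin²(Δφ/2) + cos φ₁ · cos φ₂ · sin²(Δλ/2) = 0.145907.
c = 2·atan2(√a, √(1−a)) = 0.78387 rad → d = 6371·c ≈ 4994.04 km.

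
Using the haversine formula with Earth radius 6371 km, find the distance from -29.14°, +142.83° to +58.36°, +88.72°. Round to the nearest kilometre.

Δλ = 88.72 − 142.83 = -54.11°.
Δφ = 58.36 − -29.14 = 87.50°.
a = sin²(Δφ/2) + cos φ₁ · cos φ₂ · sin²(Δλ/2) = 0.572982.
c = 2·atan2(√a, √(1−a)) = 1.71728 rad → d = 6371·c ≈ 10940.81 km.

10941 km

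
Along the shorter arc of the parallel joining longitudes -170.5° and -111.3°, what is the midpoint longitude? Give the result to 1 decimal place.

-140.9°

Signed shortest Δλ from -170.5° to -111.3° is +59.2°.
Midpoint longitude = -170.5° + (+59.2°)/2 = -170.5° + 29.6° = -140.9°.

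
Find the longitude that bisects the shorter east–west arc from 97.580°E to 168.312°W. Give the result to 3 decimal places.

144.634°E

Signed shortest Δλ from +97.580° to -168.312° is +94.108°.
Midpoint longitude = +97.580° + (+94.108°)/2 = +97.580° + 47.054° = +144.634°.
(The naïve average (+97.580 + -168.312)/2 = -35.366° is on the wrong side of the globe.)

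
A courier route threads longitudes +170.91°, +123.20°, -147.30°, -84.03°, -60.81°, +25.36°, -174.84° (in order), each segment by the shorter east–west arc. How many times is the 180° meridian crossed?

Leg 1: +170.91° → +123.20°, shortest Δλ = -47.71° (west) — does not cross 180°.
Leg 2: +123.20° → -147.30°, shortest Δλ = 89.5° (east) — crosses 180°.
Leg 3: -147.30° → -84.03°, shortest Δλ = 63.27° (east) — does not cross 180°.
Leg 4: -84.03° → -60.81°, shortest Δλ = 23.22° (east) — does not cross 180°.
Leg 5: -60.81° → +25.36°, shortest Δλ = 86.17° (east) — does not cross 180°.
Leg 6: +25.36° → -174.84°, shortest Δλ = 159.8° (east) — crosses 180°.
Total crossings: 2.

2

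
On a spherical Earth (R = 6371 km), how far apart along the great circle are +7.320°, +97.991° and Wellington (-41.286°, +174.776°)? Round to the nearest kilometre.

Δλ = 174.776 − 97.991 = 76.785°.
Δφ = -41.286 − 7.320 = -48.606°.
a = sin²(Δφ/2) + cos φ₁ · cos φ₂ · sin²(Δλ/2) = 0.456844.
c = 2·atan2(√a, √(1−a)) = 1.48438 rad → d = 6371·c ≈ 9456.96 km.

9457 km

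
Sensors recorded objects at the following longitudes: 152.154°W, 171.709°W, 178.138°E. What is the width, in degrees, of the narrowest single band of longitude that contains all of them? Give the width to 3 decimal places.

29.708°

Sort the longitudes: -171.709°, -152.154°, +178.138°.
Eastward gaps between consecutive values (wrapping around): 19.555°, 330.292°, 10.153°.
Largest gap = 330.292° ⇒ minimal covering band is its complement: 360° − 330.292° = 29.708°.
Band runs from +178.138° eastward to -152.154°, crossing the antimeridian.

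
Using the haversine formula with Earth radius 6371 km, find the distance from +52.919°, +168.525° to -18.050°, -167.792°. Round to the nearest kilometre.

8214 km

Δλ = -167.792 − 168.525 = -336.317°; wrapped into (−180°, 180°]: 23.683°.
Δφ = -18.050 − 52.919 = -70.969°.
a = sin²(Δφ/2) + cos φ₁ · cos φ₂ · sin²(Δλ/2) = 0.361100.
c = 2·atan2(√a, √(1−a)) = 1.28929 rad → d = 6371·c ≈ 8214.09 km.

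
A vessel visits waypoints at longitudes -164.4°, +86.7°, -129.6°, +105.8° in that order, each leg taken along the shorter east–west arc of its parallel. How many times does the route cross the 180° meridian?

Leg 1: -164.4° → +86.7°, shortest Δλ = -108.9° (west) — crosses 180°.
Leg 2: +86.7° → -129.6°, shortest Δλ = 143.7° (east) — crosses 180°.
Leg 3: -129.6° → +105.8°, shortest Δλ = -124.6° (west) — crosses 180°.
Total crossings: 3.

3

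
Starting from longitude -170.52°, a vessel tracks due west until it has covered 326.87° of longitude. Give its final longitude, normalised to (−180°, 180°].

Start at -170.52°; shift −326.87° → -497.39°.
-497.39° lies outside (−180°, 180°]; add 360° → -137.39°.

-137.39°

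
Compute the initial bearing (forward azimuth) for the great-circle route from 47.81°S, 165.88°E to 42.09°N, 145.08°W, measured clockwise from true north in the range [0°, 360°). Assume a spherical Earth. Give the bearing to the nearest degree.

Δλ = -145.08 − 165.88 = -310.96°; wrapped into (−180°, 180°]: 49.04°.
θ = atan2( sin Δλ · cos φ₂ , cos φ₁ · sin φ₂ − sin φ₁ · cos φ₂ · cos Δλ )
  = atan2(0.56040, 0.81060) = 34.658° → normalised to [0°, 360°): 34.658°.

35°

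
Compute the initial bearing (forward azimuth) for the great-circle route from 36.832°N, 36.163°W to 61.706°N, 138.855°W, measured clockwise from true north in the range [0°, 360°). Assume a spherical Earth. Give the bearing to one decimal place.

Δλ = -138.855 − -36.163 = -102.692°.
θ = atan2( sin Δλ · cos φ₂ , cos φ₁ · sin φ₂ − sin φ₁ · cos φ₂ · cos Δλ )
  = atan2(-0.46241, 0.76720) = -31.079° → normalised to [0°, 360°): 328.921°.

328.9°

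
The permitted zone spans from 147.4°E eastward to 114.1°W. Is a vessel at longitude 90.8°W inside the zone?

Band width going east from +147.4° to -114.1°: ((-114.1 − 147.4) mod 360) = 98.5°.
Offset of -90.8° east of the west edge: ((-90.8 − 147.4) mod 360) = 121.8°.
121.8° > 98.5° ⇒ outside.

No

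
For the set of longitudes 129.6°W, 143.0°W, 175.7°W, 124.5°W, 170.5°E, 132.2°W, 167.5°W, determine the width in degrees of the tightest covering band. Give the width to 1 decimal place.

65.0°

Sort the longitudes: -175.7°, -167.5°, -143.0°, -132.2°, -129.6°, -124.5°, +170.5°.
Eastward gaps between consecutive values (wrapping around): 8.2°, 24.5°, 10.8°, 2.6°, 5.1°, 295.0°, 13.8°.
Largest gap = 295.0° ⇒ minimal covering band is its complement: 360° − 295.0° = 65.0°.
Band runs from +170.5° eastward to -124.5°, crossing the antimeridian.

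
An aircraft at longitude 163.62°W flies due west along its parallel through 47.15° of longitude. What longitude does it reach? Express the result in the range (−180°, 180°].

Start at -163.62°; shift −47.15° → -210.77°.
-210.77° lies outside (−180°, 180°]; add 360° → +149.23°.

149.23°E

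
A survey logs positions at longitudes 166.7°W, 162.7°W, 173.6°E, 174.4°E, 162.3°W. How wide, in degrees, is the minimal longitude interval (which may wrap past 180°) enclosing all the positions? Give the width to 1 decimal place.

Sort the longitudes: -166.7°, -162.7°, -162.3°, +173.6°, +174.4°.
Eastward gaps between consecutive values (wrapping around): 4.0°, 0.4°, 335.9°, 0.8°, 18.9°.
Largest gap = 335.9° ⇒ minimal covering band is its complement: 360° − 335.9° = 24.1°.
Band runs from +173.6° eastward to -162.3°, crossing the antimeridian.

24.1°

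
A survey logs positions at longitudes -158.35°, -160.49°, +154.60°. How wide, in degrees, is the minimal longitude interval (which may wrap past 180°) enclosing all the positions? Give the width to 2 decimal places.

47.05°

Sort the longitudes: -160.49°, -158.35°, +154.60°.
Eastward gaps between consecutive values (wrapping around): 2.14°, 312.95°, 44.91°.
Largest gap = 312.95° ⇒ minimal covering band is its complement: 360° − 312.95° = 47.05°.
Band runs from +154.60° eastward to -158.35°, crossing the antimeridian.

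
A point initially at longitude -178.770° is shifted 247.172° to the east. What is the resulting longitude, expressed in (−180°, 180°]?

+68.402°

Start at -178.770°; shift +247.172° → +68.402°.
+68.402° already lies in (−180°, 180°].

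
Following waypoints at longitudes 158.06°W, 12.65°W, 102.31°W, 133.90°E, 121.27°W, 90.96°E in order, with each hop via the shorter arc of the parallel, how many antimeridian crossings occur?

Leg 1: -158.06° → -12.65°, shortest Δλ = 145.41° (east) — does not cross 180°.
Leg 2: -12.65° → -102.31°, shortest Δλ = -89.66° (west) — does not cross 180°.
Leg 3: -102.31° → +133.90°, shortest Δλ = -123.79° (west) — crosses 180°.
Leg 4: +133.90° → -121.27°, shortest Δλ = 104.83° (east) — crosses 180°.
Leg 5: -121.27° → +90.96°, shortest Δλ = -147.77° (west) — crosses 180°.
Total crossings: 3.

3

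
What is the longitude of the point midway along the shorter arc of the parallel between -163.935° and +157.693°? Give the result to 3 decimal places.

Signed shortest Δλ from -163.935° to +157.693° is -38.372°.
Midpoint longitude = -163.935° + (-38.372°)/2 = -163.935° − 19.186° = -183.121°.
Normalise into (−180°, 180°]: +176.879°.
(The naïve average (-163.935 + +157.693)/2 = -3.121° is on the wrong side of the globe.)

+176.879°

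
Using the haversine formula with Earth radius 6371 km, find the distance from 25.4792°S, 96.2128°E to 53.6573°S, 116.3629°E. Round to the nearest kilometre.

3550 km

Δλ = 116.3629 − 96.2128 = 20.1501°.
Δφ = -53.6573 − -25.4792 = -28.1781°.
a = sin²(Δφ/2) + cos φ₁ · cos φ₂ · sin²(Δλ/2) = 0.075630.
c = 2·atan2(√a, √(1−a)) = 0.55720 rad → d = 6371·c ≈ 3549.91 km.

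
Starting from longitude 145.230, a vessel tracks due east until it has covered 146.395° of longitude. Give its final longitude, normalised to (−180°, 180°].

Start at +145.230°; shift +146.395° → +291.625°.
+291.625° lies outside (−180°, 180°]; subtract 360° → -68.375°.

-68.375°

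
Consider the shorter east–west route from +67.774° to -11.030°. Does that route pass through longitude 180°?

Signed shortest Δλ = ((-11.030 − 67.774 + 180) mod 360) − 180 = -78.804°.
Going west by 78.804° from +67.774° reaches -11.030° without touching 180°.

No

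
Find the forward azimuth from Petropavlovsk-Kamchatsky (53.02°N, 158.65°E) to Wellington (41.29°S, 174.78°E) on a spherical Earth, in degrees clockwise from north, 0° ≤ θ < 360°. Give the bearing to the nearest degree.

168°

Δλ = 174.78 − 158.65 = 16.13°.
θ = atan2( sin Δλ · cos φ₂ , cos φ₁ · sin φ₂ − sin φ₁ · cos φ₂ · cos Δλ )
  = atan2(0.20875, -0.97354) = 167.898° → normalised to [0°, 360°): 167.898°.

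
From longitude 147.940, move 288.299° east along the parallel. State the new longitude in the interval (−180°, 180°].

+76.239°

Start at +147.940°; shift +288.299° → +436.239°.
+436.239° lies outside (−180°, 180°]; subtract 360° → +76.239°.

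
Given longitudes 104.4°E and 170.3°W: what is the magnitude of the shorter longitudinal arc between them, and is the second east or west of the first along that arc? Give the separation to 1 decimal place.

Raw difference: -170.3 − 104.4 = -274.7°.
Normalise into (−180°, 180°]: -274.7° + 360° = 85.3°.
Positive ⇒ the second point lies to the east; separation 85.3°.

85.3° east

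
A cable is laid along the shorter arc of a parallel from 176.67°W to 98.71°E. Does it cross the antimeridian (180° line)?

Yes

Naïve |98.71 − -176.67| = 275.38° > 180°, so the shorter arc goes the other way round — across 180°.
Signed shortest Δλ = ((98.71 − -176.67 + 180) mod 360) − 180 = -84.62°.
Going west by 84.62° from -176.67° passes through 180° before reaching +98.71°.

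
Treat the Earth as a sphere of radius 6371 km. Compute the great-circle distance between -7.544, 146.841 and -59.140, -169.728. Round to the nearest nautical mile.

3674 nmi

Δλ = -169.728 − 146.841 = -316.569°; wrapped into (−180°, 180°]: 43.431°.
Δφ = -59.140 − -7.544 = -51.596°.
a = sin²(Δφ/2) + cos φ₁ · cos φ₂ · sin²(Δλ/2) = 0.259012.
c = 2·atan2(√a, √(1−a)) = 1.06789 rad → d = 6371·c ≈ 6803.51 km ≈ 3673.60 nmi.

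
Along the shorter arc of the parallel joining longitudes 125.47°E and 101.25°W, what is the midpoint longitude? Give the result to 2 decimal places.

Signed shortest Δλ from +125.47° to -101.25° is +133.28°.
Midpoint longitude = +125.47° + (+133.28°)/2 = +125.47° + 66.64° = +192.11°.
Normalise into (−180°, 180°]: -167.89°.
(The naïve average (+125.47 + -101.25)/2 = 12.11° is on the wrong side of the globe.)

167.89°W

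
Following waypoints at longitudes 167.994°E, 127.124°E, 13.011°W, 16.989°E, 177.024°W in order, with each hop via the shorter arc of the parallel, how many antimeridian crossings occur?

1

Leg 1: +167.994° → +127.124°, shortest Δλ = -40.87° (west) — does not cross 180°.
Leg 2: +127.124° → -13.011°, shortest Δλ = -140.135° (west) — does not cross 180°.
Leg 3: -13.011° → +16.989°, shortest Δλ = 30.0° (east) — does not cross 180°.
Leg 4: +16.989° → -177.024°, shortest Δλ = 165.987° (east) — crosses 180°.
Total crossings: 1.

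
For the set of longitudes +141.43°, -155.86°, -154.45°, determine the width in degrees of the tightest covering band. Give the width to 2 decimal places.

Sort the longitudes: -155.86°, -154.45°, +141.43°.
Eastward gaps between consecutive values (wrapping around): 1.41°, 295.88°, 62.71°.
Largest gap = 295.88° ⇒ minimal covering band is its complement: 360° − 295.88° = 64.12°.
Band runs from +141.43° eastward to -154.45°, crossing the antimeridian.

64.12°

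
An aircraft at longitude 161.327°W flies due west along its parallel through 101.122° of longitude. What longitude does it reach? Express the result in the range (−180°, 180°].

Start at -161.327°; shift −101.122° → -262.449°.
-262.449° lies outside (−180°, 180°]; add 360° → +97.551°.

97.551°E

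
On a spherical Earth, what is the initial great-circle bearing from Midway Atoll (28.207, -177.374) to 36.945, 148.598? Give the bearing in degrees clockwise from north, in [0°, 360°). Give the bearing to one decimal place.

295.8°

Δλ = 148.598 − -177.374 = 325.972°; wrapped into (−180°, 180°]: -34.028°.
θ = atan2( sin Δλ · cos φ₂ , cos φ₁ · sin φ₂ − sin φ₁ · cos φ₂ · cos Δλ )
  = atan2(-0.44724, 0.21660) = -64.159° → normalised to [0°, 360°): 295.841°.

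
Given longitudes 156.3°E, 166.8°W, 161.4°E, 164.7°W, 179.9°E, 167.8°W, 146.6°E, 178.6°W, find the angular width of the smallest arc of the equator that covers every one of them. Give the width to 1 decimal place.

Sort the longitudes: -178.6°, -167.8°, -166.8°, -164.7°, +146.6°, +156.3°, +161.4°, +179.9°.
Eastward gaps between consecutive values (wrapping around): 10.8°, 1.0°, 2.1°, 311.3°, 9.7°, 5.1°, 18.5°, 1.5°.
Largest gap = 311.3° ⇒ minimal covering band is its complement: 360° − 311.3° = 48.7°.
Band runs from +146.6° eastward to -164.7°, crossing the antimeridian.

48.7°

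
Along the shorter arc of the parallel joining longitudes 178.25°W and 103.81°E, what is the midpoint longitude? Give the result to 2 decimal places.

142.78°E

Signed shortest Δλ from -178.25° to +103.81° is -77.94°.
Midpoint longitude = -178.25° + (-77.94°)/2 = -178.25° − 38.97° = -217.22°.
Normalise into (−180°, 180°]: +142.78°.
(The naïve average (-178.25 + +103.81)/2 = -37.22° is on the wrong side of the globe.)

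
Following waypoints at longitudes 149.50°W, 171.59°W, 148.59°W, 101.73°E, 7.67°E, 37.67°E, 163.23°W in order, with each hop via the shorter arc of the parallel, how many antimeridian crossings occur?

Leg 1: -149.50° → -171.59°, shortest Δλ = -22.09° (west) — does not cross 180°.
Leg 2: -171.59° → -148.59°, shortest Δλ = 23.0° (east) — does not cross 180°.
Leg 3: -148.59° → +101.73°, shortest Δλ = -109.68° (west) — crosses 180°.
Leg 4: +101.73° → +7.67°, shortest Δλ = -94.06° (west) — does not cross 180°.
Leg 5: +7.67° → +37.67°, shortest Δλ = 30.0° (east) — does not cross 180°.
Leg 6: +37.67° → -163.23°, shortest Δλ = 159.1° (east) — crosses 180°.
Total crossings: 2.

2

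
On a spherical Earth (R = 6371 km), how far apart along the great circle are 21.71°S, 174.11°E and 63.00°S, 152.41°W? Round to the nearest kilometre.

5231 km

Δλ = -152.41 − 174.11 = -326.52°; wrapped into (−180°, 180°]: 33.48°.
Δφ = -63.00 − -21.71 = -41.29°.
a = sin²(Δφ/2) + cos φ₁ · cos φ₂ · sin²(Δλ/2) = 0.159302.
c = 2·atan2(√a, √(1−a)) = 0.82113 rad → d = 6371·c ≈ 5231.41 km.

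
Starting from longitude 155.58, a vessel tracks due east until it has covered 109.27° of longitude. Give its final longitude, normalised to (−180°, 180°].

Start at +155.58°; shift +109.27° → +264.85°.
+264.85° lies outside (−180°, 180°]; subtract 360° → -95.15°.

-95.15°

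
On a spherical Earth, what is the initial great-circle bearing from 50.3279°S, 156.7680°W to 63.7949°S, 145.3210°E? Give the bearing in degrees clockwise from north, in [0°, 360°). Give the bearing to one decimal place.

Δλ = 145.3210 − -156.7680 = 302.0890°; wrapped into (−180°, 180°]: -57.9110°.
θ = atan2( sin Δλ · cos φ₂ , cos φ₁ · sin φ₂ − sin φ₁ · cos φ₂ · cos Δλ )
  = atan2(-0.37412, -0.39221) = -136.352° → normalised to [0°, 360°): 223.648°.

223.6°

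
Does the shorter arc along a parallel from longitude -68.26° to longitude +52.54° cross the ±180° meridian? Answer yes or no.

No

Signed shortest Δλ = ((52.54 − -68.26 + 180) mod 360) − 180 = 120.8°.
Going east by 120.8° from -68.26° reaches +52.54° without touching 180°.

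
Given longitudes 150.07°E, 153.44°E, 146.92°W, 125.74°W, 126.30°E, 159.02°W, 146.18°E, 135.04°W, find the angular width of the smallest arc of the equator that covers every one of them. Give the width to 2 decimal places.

107.96°

Sort the longitudes: -159.02°, -146.92°, -135.04°, -125.74°, +126.30°, +146.18°, +150.07°, +153.44°.
Eastward gaps between consecutive values (wrapping around): 12.10°, 11.88°, 9.30°, 252.04°, 19.88°, 3.89°, 3.37°, 47.54°.
Largest gap = 252.04° ⇒ minimal covering band is its complement: 360° − 252.04° = 107.96°.
Band runs from +126.30° eastward to -125.74°, crossing the antimeridian.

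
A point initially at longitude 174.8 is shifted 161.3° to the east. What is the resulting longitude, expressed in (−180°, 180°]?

Start at +174.8°; shift +161.3° → +336.1°.
+336.1° lies outside (−180°, 180°]; subtract 360° → -23.9°.

-23.9°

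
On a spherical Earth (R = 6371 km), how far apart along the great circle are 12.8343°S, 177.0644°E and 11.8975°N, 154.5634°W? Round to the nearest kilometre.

Δλ = -154.5634 − 177.0644 = -331.6278°; wrapped into (−180°, 180°]: 28.3722°.
Δφ = 11.8975 − -12.8343 = 24.7318°.
a = sin²(Δφ/2) + cos φ₁ · cos φ₂ · sin²(Δλ/2) = 0.103164.
c = 2·atan2(√a, √(1−a)) = 0.65397 rad → d = 6371·c ≈ 4166.47 km.

4166 km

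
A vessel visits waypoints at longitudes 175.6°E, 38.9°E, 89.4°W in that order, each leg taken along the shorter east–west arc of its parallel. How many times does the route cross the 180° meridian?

0

Leg 1: +175.6° → +38.9°, shortest Δλ = -136.7° (west) — does not cross 180°.
Leg 2: +38.9° → -89.4°, shortest Δλ = -128.3° (west) — does not cross 180°.
Total crossings: 0.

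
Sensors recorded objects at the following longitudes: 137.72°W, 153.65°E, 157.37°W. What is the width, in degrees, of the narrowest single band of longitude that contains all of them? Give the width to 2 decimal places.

Sort the longitudes: -157.37°, -137.72°, +153.65°.
Eastward gaps between consecutive values (wrapping around): 19.65°, 291.37°, 48.98°.
Largest gap = 291.37° ⇒ minimal covering band is its complement: 360° − 291.37° = 68.63°.
Band runs from +153.65° eastward to -137.72°, crossing the antimeridian.

68.63°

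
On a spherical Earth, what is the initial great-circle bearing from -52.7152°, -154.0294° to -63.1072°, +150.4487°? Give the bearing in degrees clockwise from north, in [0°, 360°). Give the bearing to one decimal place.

227.9°

Δλ = 150.4487 − -154.0294 = 304.4781°; wrapped into (−180°, 180°]: -55.5219°.
θ = atan2( sin Δλ · cos φ₂ , cos φ₁ · sin φ₂ − sin φ₁ · cos φ₂ · cos Δλ )
  = atan2(-0.37287, -0.33654) = -132.068° → normalised to [0°, 360°): 227.932°.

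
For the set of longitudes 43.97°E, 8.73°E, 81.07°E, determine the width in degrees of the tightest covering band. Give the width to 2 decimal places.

72.34°

Sort the longitudes: +8.73°, +43.97°, +81.07°.
Eastward gaps between consecutive values (wrapping around): 35.24°, 37.10°, 287.66°.
Largest gap = 287.66° ⇒ minimal covering band is its complement: 360° − 287.66° = 72.34°.
Band runs from +8.73° eastward to +81.07°.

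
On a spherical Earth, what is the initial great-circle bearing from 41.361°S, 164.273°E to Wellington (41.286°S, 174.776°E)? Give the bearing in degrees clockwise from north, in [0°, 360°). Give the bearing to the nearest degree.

Δλ = 174.776 − 164.273 = 10.503°.
θ = atan2( sin Δλ · cos φ₂ , cos φ₁ · sin φ₂ − sin φ₁ · cos φ₂ · cos Δλ )
  = atan2(0.13698, -0.00701) = 92.930° → normalised to [0°, 360°): 92.930°.

93°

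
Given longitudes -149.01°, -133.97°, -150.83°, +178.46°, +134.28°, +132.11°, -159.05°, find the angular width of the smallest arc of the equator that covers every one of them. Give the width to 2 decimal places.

Sort the longitudes: -159.05°, -150.83°, -149.01°, -133.97°, +132.11°, +134.28°, +178.46°.
Eastward gaps between consecutive values (wrapping around): 8.22°, 1.82°, 15.04°, 266.08°, 2.17°, 44.18°, 22.49°.
Largest gap = 266.08° ⇒ minimal covering band is its complement: 360° − 266.08° = 93.92°.
Band runs from +132.11° eastward to -133.97°, crossing the antimeridian.

93.92°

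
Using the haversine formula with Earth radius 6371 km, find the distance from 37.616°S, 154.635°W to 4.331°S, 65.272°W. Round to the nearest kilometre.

Δλ = -65.272 − -154.635 = 89.363°.
Δφ = -4.331 − -37.616 = 33.285°.
a = sin²(Δφ/2) + cos φ₁ · cos φ₂ · sin²(Δλ/2) = 0.472562.
c = 2·atan2(√a, √(1−a)) = 1.51589 rad → d = 6371·c ≈ 9657.76 km.

9658 km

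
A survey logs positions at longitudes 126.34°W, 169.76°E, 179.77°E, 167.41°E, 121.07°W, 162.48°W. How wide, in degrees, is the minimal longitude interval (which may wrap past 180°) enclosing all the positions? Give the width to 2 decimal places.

71.52°

Sort the longitudes: -162.48°, -126.34°, -121.07°, +167.41°, +169.76°, +179.77°.
Eastward gaps between consecutive values (wrapping around): 36.14°, 5.27°, 288.48°, 2.35°, 10.01°, 17.75°.
Largest gap = 288.48° ⇒ minimal covering band is its complement: 360° − 288.48° = 71.52°.
Band runs from +167.41° eastward to -121.07°, crossing the antimeridian.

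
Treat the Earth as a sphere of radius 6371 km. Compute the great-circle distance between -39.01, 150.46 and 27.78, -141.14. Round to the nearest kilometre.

10264 km

Δλ = -141.14 − 150.46 = -291.60°; wrapped into (−180°, 180°]: 68.40°.
Δφ = 27.78 − -39.01 = 66.79°.
a = sin²(Δφ/2) + cos φ₁ · cos φ₂ · sin²(Δλ/2) = 0.520149.
c = 2·atan2(√a, √(1−a)) = 1.61111 rad → d = 6371·c ≈ 10264.35 km.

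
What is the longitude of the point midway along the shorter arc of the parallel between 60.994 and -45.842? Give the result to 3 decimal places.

+7.576°

Signed shortest Δλ from +60.994° to -45.842° is -106.836°.
Midpoint longitude = +60.994° + (-106.836°)/2 = +60.994° − 53.418° = +7.576°.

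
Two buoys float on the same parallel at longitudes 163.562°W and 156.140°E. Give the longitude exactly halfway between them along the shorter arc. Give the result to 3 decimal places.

Signed shortest Δλ from -163.562° to +156.140° is -40.298°.
Midpoint longitude = -163.562° + (-40.298°)/2 = -163.562° − 20.149° = -183.711°.
Normalise into (−180°, 180°]: +176.289°.
(The naïve average (-163.562 + +156.140)/2 = -3.711° is on the wrong side of the globe.)

176.289°E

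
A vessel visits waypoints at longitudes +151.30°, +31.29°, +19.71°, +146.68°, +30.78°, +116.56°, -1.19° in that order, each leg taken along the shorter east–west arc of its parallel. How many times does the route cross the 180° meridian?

Leg 1: +151.30° → +31.29°, shortest Δλ = -120.01° (west) — does not cross 180°.
Leg 2: +31.29° → +19.71°, shortest Δλ = -11.58° (west) — does not cross 180°.
Leg 3: +19.71° → +146.68°, shortest Δλ = 126.97° (east) — does not cross 180°.
Leg 4: +146.68° → +30.78°, shortest Δλ = -115.9° (west) — does not cross 180°.
Leg 5: +30.78° → +116.56°, shortest Δλ = 85.78° (east) — does not cross 180°.
Leg 6: +116.56° → -1.19°, shortest Δλ = -117.75° (west) — does not cross 180°.
Total crossings: 0.

0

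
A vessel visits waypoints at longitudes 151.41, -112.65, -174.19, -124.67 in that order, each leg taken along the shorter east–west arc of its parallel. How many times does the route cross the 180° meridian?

Leg 1: +151.41° → -112.65°, shortest Δλ = 95.94° (east) — crosses 180°.
Leg 2: -112.65° → -174.19°, shortest Δλ = -61.54° (west) — does not cross 180°.
Leg 3: -174.19° → -124.67°, shortest Δλ = 49.52° (east) — does not cross 180°.
Total crossings: 1.

1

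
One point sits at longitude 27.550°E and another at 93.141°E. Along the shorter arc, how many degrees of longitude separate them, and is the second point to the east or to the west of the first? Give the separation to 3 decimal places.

65.591° east

Raw difference: 93.141 − 27.550 = 65.591°.
Normalise into (−180°, 180°]: 65.591° stays 65.591°.
Positive ⇒ the second point lies to the east; separation 65.591°.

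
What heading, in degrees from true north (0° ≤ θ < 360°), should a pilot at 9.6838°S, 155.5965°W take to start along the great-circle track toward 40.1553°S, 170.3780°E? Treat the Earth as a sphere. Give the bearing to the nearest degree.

Δλ = 170.3780 − -155.5965 = 325.9745°; wrapped into (−180°, 180°]: -34.0255°.
θ = atan2( sin Δλ · cos φ₂ , cos φ₁ · sin φ₂ − sin φ₁ · cos φ₂ · cos Δλ )
  = atan2(-0.42767, -0.52912) = -141.052° → normalised to [0°, 360°): 218.948°.

219°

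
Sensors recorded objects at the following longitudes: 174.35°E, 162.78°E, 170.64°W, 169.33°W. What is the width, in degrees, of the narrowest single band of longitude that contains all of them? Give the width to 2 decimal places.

27.89°

Sort the longitudes: -170.64°, -169.33°, +162.78°, +174.35°.
Eastward gaps between consecutive values (wrapping around): 1.31°, 332.11°, 11.57°, 15.01°.
Largest gap = 332.11° ⇒ minimal covering band is its complement: 360° − 332.11° = 27.89°.
Band runs from +162.78° eastward to -169.33°, crossing the antimeridian.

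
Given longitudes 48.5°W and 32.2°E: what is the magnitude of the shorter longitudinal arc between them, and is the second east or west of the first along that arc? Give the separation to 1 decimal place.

80.7° east

Raw difference: 32.2 − -48.5 = 80.7°.
Normalise into (−180°, 180°]: 80.7° stays 80.7°.
Positive ⇒ the second point lies to the east; separation 80.7°.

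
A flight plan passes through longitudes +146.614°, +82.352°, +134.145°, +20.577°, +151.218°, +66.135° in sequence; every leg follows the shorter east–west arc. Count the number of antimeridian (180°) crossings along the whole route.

0

Leg 1: +146.614° → +82.352°, shortest Δλ = -64.262° (west) — does not cross 180°.
Leg 2: +82.352° → +134.145°, shortest Δλ = 51.793° (east) — does not cross 180°.
Leg 3: +134.145° → +20.577°, shortest Δλ = -113.568° (west) — does not cross 180°.
Leg 4: +20.577° → +151.218°, shortest Δλ = 130.641° (east) — does not cross 180°.
Leg 5: +151.218° → +66.135°, shortest Δλ = -85.083° (west) — does not cross 180°.
Total crossings: 0.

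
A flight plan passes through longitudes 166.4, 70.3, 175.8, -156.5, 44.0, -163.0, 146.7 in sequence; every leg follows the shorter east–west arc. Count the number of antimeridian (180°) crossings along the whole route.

4

Leg 1: +166.4° → +70.3°, shortest Δλ = -96.1° (west) — does not cross 180°.
Leg 2: +70.3° → +175.8°, shortest Δλ = 105.5° (east) — does not cross 180°.
Leg 3: +175.8° → -156.5°, shortest Δλ = 27.7° (east) — crosses 180°.
Leg 4: -156.5° → +44.0°, shortest Δλ = -159.5° (west) — crosses 180°.
Leg 5: +44.0° → -163.0°, shortest Δλ = 153.0° (east) — crosses 180°.
Leg 6: -163.0° → +146.7°, shortest Δλ = -50.3° (west) — crosses 180°.
Total crossings: 4.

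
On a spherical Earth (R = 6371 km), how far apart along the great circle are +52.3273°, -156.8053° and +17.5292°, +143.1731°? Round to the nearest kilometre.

6452 km

Δλ = 143.1731 − -156.8053 = 299.9784°; wrapped into (−180°, 180°]: -60.0216°.
Δφ = 17.5292 − 52.3273 = -34.7981°.
a = sin²(Δφ/2) + cos φ₁ · cos φ₂ · sin²(Δλ/2) = 0.235204.
c = 2·atan2(√a, √(1−a)) = 1.01268 rad → d = 6371·c ≈ 6451.76 km.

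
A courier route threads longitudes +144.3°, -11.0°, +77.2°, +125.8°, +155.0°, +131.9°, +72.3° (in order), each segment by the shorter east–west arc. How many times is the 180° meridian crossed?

0

Leg 1: +144.3° → -11.0°, shortest Δλ = -155.3° (west) — does not cross 180°.
Leg 2: -11.0° → +77.2°, shortest Δλ = 88.2° (east) — does not cross 180°.
Leg 3: +77.2° → +125.8°, shortest Δλ = 48.6° (east) — does not cross 180°.
Leg 4: +125.8° → +155.0°, shortest Δλ = 29.2° (east) — does not cross 180°.
Leg 5: +155.0° → +131.9°, shortest Δλ = -23.1° (west) — does not cross 180°.
Leg 6: +131.9° → +72.3°, shortest Δλ = -59.6° (west) — does not cross 180°.
Total crossings: 0.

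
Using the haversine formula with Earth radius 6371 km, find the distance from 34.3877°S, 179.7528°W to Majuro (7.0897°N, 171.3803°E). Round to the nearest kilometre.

4705 km

Δλ = 171.3803 − -179.7528 = 351.1331°; wrapped into (−180°, 180°]: -8.8669°.
Δφ = 7.0897 − -34.3877 = 41.4774°.
a = sin²(Δφ/2) + cos φ₁ · cos φ₂ · sin²(Δλ/2) = 0.130285.
c = 2·atan2(√a, √(1−a)) = 0.73857 rad → d = 6371·c ≈ 4705.45 km.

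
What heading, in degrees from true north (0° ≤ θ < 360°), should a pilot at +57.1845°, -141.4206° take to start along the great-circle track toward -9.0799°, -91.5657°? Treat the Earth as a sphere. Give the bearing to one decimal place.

129.4°

Δλ = -91.5657 − -141.4206 = 49.8549°.
θ = atan2( sin Δλ · cos φ₂ , cos φ₁ · sin φ₂ − sin φ₁ · cos φ₂ · cos Δλ )
  = atan2(0.75484, -0.62057) = 129.425° → normalised to [0°, 360°): 129.425°.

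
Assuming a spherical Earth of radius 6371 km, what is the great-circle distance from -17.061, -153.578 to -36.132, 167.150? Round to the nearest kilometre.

4401 km

Δλ = 167.150 − -153.578 = 320.728°; wrapped into (−180°, 180°]: -39.272°.
Δφ = -36.132 − -17.061 = -19.071°.
a = sin²(Δφ/2) + cos φ₁ · cos φ₂ · sin²(Δλ/2) = 0.114634.
c = 2·atan2(√a, √(1−a)) = 0.69081 rad → d = 6371·c ≈ 4401.14 km.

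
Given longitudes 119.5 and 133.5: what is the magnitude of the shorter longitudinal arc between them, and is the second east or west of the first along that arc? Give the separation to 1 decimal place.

Raw difference: 133.5 − 119.5 = 14.0°.
Normalise into (−180°, 180°]: 14.0° stays 14.0°.
Positive ⇒ the second point lies to the east; separation 14.0°.

14.0° east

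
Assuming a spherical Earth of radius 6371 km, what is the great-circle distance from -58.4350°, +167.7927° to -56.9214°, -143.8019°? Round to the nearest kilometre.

Δλ = -143.8019 − 167.7927 = -311.5946°; wrapped into (−180°, 180°]: 48.4054°.
Δφ = -56.9214 − -58.4350 = 1.5136°.
a = sin²(Δφ/2) + cos φ₁ · cos φ₂ · sin²(Δλ/2) = 0.048193.
c = 2·atan2(√a, √(1−a)) = 0.44266 rad → d = 6371·c ≈ 2820.21 km.

2820 km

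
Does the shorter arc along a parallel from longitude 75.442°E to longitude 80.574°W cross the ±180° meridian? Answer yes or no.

Signed shortest Δλ = ((-80.574 − 75.442 + 180) mod 360) − 180 = -156.016°.
Going west by 156.016° from +75.442° reaches -80.574° without touching 180°.

No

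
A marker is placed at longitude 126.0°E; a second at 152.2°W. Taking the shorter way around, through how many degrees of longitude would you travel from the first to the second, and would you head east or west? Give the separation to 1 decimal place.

81.8° east

Raw difference: -152.2 − 126.0 = -278.2°.
Normalise into (−180°, 180°]: -278.2° + 360° = 81.8°.
Positive ⇒ the second point lies to the east; separation 81.8°.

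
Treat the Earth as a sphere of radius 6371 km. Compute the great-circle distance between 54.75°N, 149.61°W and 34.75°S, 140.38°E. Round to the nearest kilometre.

Δλ = 140.38 − -149.61 = 289.99°; wrapped into (−180°, 180°]: -70.01°.
Δφ = -34.75 − 54.75 = -89.50°.
a = sin²(Δφ/2) + cos φ₁ · cos φ₂ · sin²(Δλ/2) = 0.651686.
c = 2·atan2(√a, √(1−a)) = 1.87903 rad → d = 6371·c ≈ 11971.27 km.

11971 km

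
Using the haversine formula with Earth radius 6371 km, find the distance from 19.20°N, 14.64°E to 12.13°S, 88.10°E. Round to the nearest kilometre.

8765 km

Δλ = 88.10 − 14.64 = 73.46°.
Δφ = -12.13 − 19.20 = -31.33°.
a = sin²(Δφ/2) + cos φ₁ · cos φ₂ · sin²(Δλ/2) = 0.403129.
c = 2·atan2(√a, √(1−a)) = 1.37582 rad → d = 6371·c ≈ 8765.36 km.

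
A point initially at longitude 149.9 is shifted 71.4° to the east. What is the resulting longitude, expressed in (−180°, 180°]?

-138.7°

Start at +149.9°; shift +71.4° → +221.3°.
+221.3° lies outside (−180°, 180°]; subtract 360° → -138.7°.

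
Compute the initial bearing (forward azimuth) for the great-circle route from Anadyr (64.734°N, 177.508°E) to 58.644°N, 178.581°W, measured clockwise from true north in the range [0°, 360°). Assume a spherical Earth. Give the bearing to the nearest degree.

Δλ = -178.581 − 177.508 = -356.089°; wrapped into (−180°, 180°]: 3.911°.
θ = atan2( sin Δλ · cos φ₂ , cos φ₁ · sin φ₂ − sin φ₁ · cos φ₂ · cos Δλ )
  = atan2(0.03549, -0.10499) = 161.323° → normalised to [0°, 360°): 161.323°.

161°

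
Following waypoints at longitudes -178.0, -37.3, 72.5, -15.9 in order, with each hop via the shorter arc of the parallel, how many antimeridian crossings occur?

Leg 1: -178.0° → -37.3°, shortest Δλ = 140.7° (east) — does not cross 180°.
Leg 2: -37.3° → +72.5°, shortest Δλ = 109.8° (east) — does not cross 180°.
Leg 3: +72.5° → -15.9°, shortest Δλ = -88.4° (west) — does not cross 180°.
Total crossings: 0.

0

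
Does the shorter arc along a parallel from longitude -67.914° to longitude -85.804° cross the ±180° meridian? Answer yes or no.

No

Signed shortest Δλ = ((-85.804 − -67.914 + 180) mod 360) − 180 = -17.89°.
Going west by 17.89° from -67.914° reaches -85.804° without touching 180°.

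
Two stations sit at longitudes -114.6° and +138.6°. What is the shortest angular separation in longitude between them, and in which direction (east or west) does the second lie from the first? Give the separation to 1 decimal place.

Raw difference: 138.6 − -114.6 = 253.2°.
Normalise into (−180°, 180°]: 253.2° − 360° = -106.8°.
Negative ⇒ the second point lies to the west; separation 106.8°.

106.8° west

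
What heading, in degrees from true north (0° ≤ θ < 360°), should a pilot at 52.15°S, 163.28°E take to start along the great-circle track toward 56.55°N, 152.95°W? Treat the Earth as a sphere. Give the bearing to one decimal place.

24.8°

Δλ = -152.95 − 163.28 = -316.23°; wrapped into (−180°, 180°]: 43.77°.
θ = atan2( sin Δλ · cos φ₂ , cos φ₁ · sin φ₂ − sin φ₁ · cos φ₂ · cos Δλ )
  = atan2(0.38131, 0.82627) = 24.773° → normalised to [0°, 360°): 24.773°.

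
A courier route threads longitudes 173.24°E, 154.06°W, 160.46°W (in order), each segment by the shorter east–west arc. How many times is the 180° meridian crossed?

1

Leg 1: +173.24° → -154.06°, shortest Δλ = 32.7° (east) — crosses 180°.
Leg 2: -154.06° → -160.46°, shortest Δλ = -6.4° (west) — does not cross 180°.
Total crossings: 1.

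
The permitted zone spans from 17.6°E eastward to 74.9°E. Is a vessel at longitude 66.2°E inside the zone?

Band width going east from +17.6° to +74.9°: ((74.9 − 17.6) mod 360) = 57.3°.
Offset of +66.2° east of the west edge: ((66.2 − 17.6) mod 360) = 48.6°.
48.6° ≤ 57.3° ⇒ inside.

Yes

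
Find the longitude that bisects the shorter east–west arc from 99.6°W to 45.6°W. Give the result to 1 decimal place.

72.6°W

Signed shortest Δλ from -99.6° to -45.6° is +54.0°.
Midpoint longitude = -99.6° + (+54.0°)/2 = -99.6° + 27.0° = -72.6°.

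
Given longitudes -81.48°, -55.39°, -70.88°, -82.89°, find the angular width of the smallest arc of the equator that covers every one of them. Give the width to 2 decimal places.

Sort the longitudes: -82.89°, -81.48°, -70.88°, -55.39°.
Eastward gaps between consecutive values (wrapping around): 1.41°, 10.60°, 15.49°, 332.50°.
Largest gap = 332.50° ⇒ minimal covering band is its complement: 360° − 332.50° = 27.50°.
Band runs from -82.89° eastward to -55.39°.

27.50°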